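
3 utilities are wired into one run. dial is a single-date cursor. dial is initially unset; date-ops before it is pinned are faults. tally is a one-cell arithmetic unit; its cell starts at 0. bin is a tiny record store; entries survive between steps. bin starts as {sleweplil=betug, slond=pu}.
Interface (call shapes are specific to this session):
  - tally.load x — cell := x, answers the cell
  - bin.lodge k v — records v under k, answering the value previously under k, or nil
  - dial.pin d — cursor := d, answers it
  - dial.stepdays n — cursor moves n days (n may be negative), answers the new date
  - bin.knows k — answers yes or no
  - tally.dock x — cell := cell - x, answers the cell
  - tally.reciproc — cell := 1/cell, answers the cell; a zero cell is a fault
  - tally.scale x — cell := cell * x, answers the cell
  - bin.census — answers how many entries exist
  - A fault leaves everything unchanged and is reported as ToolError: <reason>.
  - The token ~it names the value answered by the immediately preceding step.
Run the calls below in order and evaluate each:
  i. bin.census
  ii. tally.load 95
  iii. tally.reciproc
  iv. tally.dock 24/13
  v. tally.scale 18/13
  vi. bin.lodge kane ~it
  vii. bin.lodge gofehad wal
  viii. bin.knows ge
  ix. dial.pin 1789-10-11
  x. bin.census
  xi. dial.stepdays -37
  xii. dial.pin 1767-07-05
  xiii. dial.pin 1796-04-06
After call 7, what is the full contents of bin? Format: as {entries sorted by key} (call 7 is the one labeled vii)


// 1. bin.census() : 2
// 2. tally.load(x→95) : 95
// 3. tally.reciproc() : 1/95
// 4. tally.dock(x→24/13) : -2267/1235
// 5. tally.scale(x→18/13) : -40806/16055
// 6. bin.lodge(k→kane, v→~it) : nil
// 7. bin.lodge(k→gofehad, v→wal) : nil
// 8. bin.knows(k→ge) : no
// 9. dial.pin(d→1789-10-11) : 1789-10-11
// 10. bin.census() : 4
// 11. dial.stepdays(n→-37) : 1789-09-04
// 12. dial.pin(d→1767-07-05) : 1767-07-05
// 13. dial.pin(d→1796-04-06) : 1796-04-06

Answer: {gofehad=wal, kane=-40806/16055, sleweplil=betug, slond=pu}


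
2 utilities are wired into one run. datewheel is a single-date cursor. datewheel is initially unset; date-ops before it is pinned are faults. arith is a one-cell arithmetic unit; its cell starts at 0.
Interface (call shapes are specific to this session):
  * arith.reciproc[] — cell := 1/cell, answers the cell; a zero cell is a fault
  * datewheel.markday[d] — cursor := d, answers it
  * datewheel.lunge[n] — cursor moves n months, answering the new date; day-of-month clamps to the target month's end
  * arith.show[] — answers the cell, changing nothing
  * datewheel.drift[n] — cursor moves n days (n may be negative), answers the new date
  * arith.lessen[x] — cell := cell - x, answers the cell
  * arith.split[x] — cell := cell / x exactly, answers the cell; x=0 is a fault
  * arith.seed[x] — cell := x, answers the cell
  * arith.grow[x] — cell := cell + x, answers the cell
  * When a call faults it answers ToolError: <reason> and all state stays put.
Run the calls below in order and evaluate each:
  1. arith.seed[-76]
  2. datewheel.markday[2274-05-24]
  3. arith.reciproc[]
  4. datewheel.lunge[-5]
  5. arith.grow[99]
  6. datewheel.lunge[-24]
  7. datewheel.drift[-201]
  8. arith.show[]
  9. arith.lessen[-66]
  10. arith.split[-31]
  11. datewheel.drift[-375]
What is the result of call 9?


Then arith.seed using x→-76, — result: -76.
Invoking datewheel.markday using d→2274-05-24, and see 2274-05-24.
Next I call arith.reciproc, and observe -1/76.
I try datewheel.lunge using n→-5, yielding 2273-12-24.
Now I run arith.grow using x→99, → 7523/76.
Calling datewheel.lunge using n→-24, → 2271-12-24.
Now I run datewheel.drift using n→-201, and get 2271-06-06.
Using arith.show, which returns 7523/76.
Now I run arith.lessen using x→-66, giving 12539/76.
I try arith.split using x→-31, yielding -12539/2356.
Then datewheel.drift using n→-375, which returns 2270-05-27.

Answer: 12539/76


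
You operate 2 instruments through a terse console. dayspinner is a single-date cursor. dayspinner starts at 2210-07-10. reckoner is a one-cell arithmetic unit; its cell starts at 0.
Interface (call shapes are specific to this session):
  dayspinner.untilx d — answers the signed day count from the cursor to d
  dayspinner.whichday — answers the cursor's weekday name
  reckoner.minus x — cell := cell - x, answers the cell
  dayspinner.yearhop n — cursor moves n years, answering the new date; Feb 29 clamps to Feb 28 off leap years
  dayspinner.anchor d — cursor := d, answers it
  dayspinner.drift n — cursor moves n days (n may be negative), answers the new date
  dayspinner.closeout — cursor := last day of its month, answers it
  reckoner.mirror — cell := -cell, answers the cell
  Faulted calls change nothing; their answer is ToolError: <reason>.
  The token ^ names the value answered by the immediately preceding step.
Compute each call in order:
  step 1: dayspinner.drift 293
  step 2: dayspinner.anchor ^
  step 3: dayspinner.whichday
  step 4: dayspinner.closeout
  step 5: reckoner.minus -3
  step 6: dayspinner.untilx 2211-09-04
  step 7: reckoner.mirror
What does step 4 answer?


Act: dayspinner.drift[n='293']
Obs: 2211-04-29
Act: dayspinner.anchor[d='^']
Obs: 2211-04-29
Act: dayspinner.whichday[]
Obs: Monday
Act: dayspinner.closeout[]
Obs: 2211-04-30
Act: reckoner.minus[x='-3']
Obs: 3
Act: dayspinner.untilx[d='2211-09-04']
Obs: 127
Act: reckoner.mirror[]
Obs: -3

Answer: 2211-04-30


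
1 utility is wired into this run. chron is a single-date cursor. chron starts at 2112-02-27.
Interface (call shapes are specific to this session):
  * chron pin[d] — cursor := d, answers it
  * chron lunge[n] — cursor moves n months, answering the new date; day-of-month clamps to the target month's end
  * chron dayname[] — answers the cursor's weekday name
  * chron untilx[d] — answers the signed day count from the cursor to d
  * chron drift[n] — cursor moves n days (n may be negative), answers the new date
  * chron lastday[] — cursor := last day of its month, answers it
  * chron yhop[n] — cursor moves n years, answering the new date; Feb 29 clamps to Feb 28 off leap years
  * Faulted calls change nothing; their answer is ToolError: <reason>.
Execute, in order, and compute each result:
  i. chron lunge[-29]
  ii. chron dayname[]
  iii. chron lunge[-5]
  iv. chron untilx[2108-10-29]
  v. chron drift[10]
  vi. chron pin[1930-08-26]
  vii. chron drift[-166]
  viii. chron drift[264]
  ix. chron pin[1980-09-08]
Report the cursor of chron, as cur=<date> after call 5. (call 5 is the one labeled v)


→ chron lunge(-29)
← 2109-09-27
→ chron dayname()
← Friday
→ chron lunge(-5)
← 2109-04-27
→ chron untilx(2108-10-29)
← -180
→ chron drift(10)
← 2109-05-07
→ chron pin(1930-08-26)
← 1930-08-26
→ chron drift(-166)
← 1930-03-13
→ chron drift(264)
← 1930-12-02
→ chron pin(1980-09-08)
← 1980-09-08

Answer: cur=2109-05-07


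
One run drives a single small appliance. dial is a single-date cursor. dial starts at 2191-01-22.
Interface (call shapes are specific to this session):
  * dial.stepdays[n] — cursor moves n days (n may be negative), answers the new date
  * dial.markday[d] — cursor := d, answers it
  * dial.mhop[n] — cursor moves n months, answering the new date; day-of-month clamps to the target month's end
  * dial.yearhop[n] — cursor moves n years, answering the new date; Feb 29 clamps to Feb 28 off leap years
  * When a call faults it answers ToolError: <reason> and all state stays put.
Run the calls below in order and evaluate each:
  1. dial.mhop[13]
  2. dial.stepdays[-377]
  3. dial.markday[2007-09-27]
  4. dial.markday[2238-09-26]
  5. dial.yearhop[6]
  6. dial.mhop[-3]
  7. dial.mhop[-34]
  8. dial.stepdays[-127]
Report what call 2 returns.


$ dial.mhop n=13
= 2192-02-22
$ dial.stepdays n=-377
= 2191-02-10
$ dial.markday d=2007-09-27
= 2007-09-27
$ dial.markday d=2238-09-26
= 2238-09-26
$ dial.yearhop n=6
= 2244-09-26
$ dial.mhop n=-3
= 2244-06-26
$ dial.mhop n=-34
= 2241-08-26
$ dial.stepdays n=-127
= 2241-04-21

Answer: 2191-02-10


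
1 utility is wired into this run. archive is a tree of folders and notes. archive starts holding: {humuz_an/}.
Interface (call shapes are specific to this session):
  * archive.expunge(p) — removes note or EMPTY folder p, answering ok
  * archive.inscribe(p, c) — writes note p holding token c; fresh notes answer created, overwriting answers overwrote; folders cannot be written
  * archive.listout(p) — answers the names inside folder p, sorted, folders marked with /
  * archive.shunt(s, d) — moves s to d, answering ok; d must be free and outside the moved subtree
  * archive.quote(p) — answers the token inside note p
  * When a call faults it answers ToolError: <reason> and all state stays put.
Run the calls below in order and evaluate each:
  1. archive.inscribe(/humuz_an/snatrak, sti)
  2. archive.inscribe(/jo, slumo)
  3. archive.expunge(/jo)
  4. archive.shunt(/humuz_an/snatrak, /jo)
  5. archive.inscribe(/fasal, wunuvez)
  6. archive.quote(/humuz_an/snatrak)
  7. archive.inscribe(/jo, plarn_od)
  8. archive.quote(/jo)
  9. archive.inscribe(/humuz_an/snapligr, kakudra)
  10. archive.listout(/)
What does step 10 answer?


Answer: [fasal, humuz_an/, jo]

Derivation:
~$ archive.inscribe p→/humuz_an/snatrak c→sti
= created
~$ archive.inscribe p→/jo c→slumo
= created
~$ archive.expunge p→/jo
= ok
~$ archive.shunt s→/humuz_an/snatrak d→/jo
= ok
~$ archive.inscribe p→/fasal c→wunuvez
= created
~$ archive.quote p→/humuz_an/snatrak
= ToolError: not found
~$ archive.inscribe p→/jo c→plarn_od
= overwrote
~$ archive.quote p→/jo
= plarn_od
~$ archive.inscribe p→/humuz_an/snapligr c→kakudra
= created
~$ archive.listout p→/
= [fasal, humuz_an/, jo]


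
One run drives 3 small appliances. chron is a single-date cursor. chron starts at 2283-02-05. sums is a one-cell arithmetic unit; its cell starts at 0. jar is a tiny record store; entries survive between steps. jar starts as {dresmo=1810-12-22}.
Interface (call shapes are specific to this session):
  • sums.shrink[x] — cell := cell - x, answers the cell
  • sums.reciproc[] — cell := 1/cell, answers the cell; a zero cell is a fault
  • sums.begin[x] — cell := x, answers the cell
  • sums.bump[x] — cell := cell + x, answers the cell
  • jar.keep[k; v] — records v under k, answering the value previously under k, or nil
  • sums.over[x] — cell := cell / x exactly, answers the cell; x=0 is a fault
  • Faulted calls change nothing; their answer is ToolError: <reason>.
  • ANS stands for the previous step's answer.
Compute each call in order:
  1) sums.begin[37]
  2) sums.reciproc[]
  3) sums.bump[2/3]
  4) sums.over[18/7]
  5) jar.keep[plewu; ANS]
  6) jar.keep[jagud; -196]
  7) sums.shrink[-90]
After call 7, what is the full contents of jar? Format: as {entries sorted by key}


Answer: {dresmo=1810-12-22, jagud=-196, plewu=539/1998}

Derivation:
·→ begin(37)
·← 37
·→ reciproc()
·← 1/37
·→ bump(2/3)
·← 77/111
·→ over(18/7)
·← 539/1998
·→ keep(plewu, ANS)
·← nil
·→ keep(jagud, -196)
·← nil
·→ shrink(-90)
·← 180359/1998


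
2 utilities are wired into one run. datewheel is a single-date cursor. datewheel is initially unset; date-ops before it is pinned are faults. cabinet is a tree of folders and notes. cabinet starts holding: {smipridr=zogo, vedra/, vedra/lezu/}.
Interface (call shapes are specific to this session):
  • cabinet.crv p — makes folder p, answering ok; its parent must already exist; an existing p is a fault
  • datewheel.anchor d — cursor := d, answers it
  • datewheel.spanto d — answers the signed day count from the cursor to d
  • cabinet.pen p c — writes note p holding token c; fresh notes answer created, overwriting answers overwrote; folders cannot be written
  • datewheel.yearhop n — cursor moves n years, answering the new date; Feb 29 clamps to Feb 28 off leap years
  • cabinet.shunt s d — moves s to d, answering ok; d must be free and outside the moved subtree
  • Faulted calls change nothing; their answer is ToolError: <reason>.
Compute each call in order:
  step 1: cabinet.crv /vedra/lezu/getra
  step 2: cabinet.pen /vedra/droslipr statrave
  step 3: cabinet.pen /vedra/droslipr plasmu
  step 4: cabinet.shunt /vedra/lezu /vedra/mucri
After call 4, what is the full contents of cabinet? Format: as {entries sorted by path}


% cabinet.crv p='/vedra/lezu/getra'
= ok
% cabinet.pen p='/vedra/droslipr' c='statrave'
= created
% cabinet.pen p='/vedra/droslipr' c='plasmu'
= overwrote
% cabinet.shunt s='/vedra/lezu' d='/vedra/mucri'
= ok

Answer: {smipridr=zogo, vedra/, vedra/droslipr=plasmu, vedra/mucri/, vedra/mucri/getra/}


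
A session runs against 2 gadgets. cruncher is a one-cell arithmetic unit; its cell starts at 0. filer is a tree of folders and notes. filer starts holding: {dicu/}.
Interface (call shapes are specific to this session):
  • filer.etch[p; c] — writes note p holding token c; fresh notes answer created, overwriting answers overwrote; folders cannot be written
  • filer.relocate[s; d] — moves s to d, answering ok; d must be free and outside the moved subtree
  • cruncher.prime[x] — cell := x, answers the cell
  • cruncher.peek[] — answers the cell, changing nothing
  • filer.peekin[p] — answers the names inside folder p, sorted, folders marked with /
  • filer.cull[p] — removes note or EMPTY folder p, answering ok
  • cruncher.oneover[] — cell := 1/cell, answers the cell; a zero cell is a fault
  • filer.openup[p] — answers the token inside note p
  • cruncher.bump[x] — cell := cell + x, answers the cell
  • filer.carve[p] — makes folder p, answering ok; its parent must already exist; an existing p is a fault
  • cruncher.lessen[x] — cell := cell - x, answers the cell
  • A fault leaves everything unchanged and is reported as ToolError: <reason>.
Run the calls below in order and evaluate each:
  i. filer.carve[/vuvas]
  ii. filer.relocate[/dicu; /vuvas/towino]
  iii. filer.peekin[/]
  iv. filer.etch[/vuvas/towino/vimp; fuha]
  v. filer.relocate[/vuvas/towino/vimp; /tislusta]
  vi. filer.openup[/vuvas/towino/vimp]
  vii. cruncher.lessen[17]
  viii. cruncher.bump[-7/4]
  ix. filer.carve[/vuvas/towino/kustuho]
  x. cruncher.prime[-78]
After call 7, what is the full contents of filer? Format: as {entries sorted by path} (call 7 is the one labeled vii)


>> carve(p='/vuvas')
<< ok
>> relocate(s='/dicu', d='/vuvas/towino')
<< ok
>> peekin(p='/')
<< [vuvas/]
>> etch(p='/vuvas/towino/vimp', c='fuha')
<< created
>> relocate(s='/vuvas/towino/vimp', d='/tislusta')
<< ok
>> openup(p='/vuvas/towino/vimp')
<< ToolError: not found
>> lessen(x='17')
<< -17
>> bump(x='-7/4')
<< -75/4
>> carve(p='/vuvas/towino/kustuho')
<< ok
>> prime(x='-78')
<< -78

Answer: {tislusta=fuha, vuvas/, vuvas/towino/}


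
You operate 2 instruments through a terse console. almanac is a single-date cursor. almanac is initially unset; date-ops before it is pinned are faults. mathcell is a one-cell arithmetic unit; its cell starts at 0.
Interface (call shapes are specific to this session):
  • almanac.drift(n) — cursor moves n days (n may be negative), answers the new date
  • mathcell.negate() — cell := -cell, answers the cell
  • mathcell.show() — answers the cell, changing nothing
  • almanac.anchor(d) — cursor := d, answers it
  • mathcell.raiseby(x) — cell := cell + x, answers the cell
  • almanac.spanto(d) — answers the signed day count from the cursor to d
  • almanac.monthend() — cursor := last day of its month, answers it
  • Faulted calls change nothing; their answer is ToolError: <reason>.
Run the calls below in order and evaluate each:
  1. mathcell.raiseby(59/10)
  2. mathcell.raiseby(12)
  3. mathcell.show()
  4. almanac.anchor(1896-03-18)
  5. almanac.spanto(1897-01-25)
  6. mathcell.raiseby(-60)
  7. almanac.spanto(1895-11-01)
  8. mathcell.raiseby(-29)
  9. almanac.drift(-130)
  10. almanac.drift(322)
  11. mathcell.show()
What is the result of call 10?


Answer: 1896-09-26

Derivation:
$ raiseby x='59/10'
  59/10
$ raiseby x='12'
  179/10
$ show
  179/10
$ anchor d='1896-03-18'
  1896-03-18
$ spanto d='1897-01-25'
  313
$ raiseby x='-60'
  -421/10
$ spanto d='1895-11-01'
  -138
$ raiseby x='-29'
  -711/10
$ drift n='-130'
  1895-11-09
$ drift n='322'
  1896-09-26
$ show
  -711/10


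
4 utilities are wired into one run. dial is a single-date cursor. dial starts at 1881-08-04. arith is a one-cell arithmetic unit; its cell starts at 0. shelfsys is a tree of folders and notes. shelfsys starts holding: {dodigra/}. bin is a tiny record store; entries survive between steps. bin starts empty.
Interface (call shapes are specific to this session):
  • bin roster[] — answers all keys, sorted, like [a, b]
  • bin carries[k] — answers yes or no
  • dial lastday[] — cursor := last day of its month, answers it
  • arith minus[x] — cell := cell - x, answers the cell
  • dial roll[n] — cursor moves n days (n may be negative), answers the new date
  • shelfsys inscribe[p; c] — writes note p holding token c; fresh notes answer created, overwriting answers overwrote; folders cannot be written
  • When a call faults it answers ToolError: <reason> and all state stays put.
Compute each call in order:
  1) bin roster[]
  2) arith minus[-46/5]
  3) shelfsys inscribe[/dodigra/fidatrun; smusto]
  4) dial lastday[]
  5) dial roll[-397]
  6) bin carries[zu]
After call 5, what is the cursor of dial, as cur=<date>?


Answer: cur=1880-07-30

Derivation:
Act: bin roster[]
Obs: []
Act: arith minus[x=-46/5]
Obs: 46/5
Act: shelfsys inscribe[p=/dodigra/fidatrun; c=smusto]
Obs: created
Act: dial lastday[]
Obs: 1881-08-31
Act: dial roll[n=-397]
Obs: 1880-07-30
Act: bin carries[k=zu]
Obs: no


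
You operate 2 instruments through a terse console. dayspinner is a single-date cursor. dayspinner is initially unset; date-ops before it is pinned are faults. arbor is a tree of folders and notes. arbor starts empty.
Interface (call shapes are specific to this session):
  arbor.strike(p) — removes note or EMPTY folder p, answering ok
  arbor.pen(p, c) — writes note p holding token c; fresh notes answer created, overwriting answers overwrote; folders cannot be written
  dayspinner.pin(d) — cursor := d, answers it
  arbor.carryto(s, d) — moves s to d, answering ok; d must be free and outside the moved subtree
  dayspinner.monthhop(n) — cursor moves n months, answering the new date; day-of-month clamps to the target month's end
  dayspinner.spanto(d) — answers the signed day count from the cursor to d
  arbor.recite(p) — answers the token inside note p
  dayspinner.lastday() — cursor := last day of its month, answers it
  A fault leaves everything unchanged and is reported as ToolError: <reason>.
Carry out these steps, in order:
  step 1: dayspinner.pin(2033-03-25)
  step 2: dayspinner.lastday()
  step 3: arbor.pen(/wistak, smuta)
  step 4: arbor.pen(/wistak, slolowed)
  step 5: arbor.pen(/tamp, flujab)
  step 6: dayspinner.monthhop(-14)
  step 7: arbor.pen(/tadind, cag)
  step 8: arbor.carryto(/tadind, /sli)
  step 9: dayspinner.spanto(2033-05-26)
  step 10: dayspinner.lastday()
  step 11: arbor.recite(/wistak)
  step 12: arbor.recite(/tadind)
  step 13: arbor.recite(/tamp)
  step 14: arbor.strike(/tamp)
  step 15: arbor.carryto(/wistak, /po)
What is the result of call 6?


Answer: 2032-01-31

Derivation:
-- dayspinner.pin(2033-03-25) => 2033-03-25
-- dayspinner.lastday() => 2033-03-31
-- arbor.pen(/wistak, smuta) => created
-- arbor.pen(/wistak, slolowed) => overwrote
-- arbor.pen(/tamp, flujab) => created
-- dayspinner.monthhop(-14) => 2032-01-31
-- arbor.pen(/tadind, cag) => created
-- arbor.carryto(/tadind, /sli) => ok
-- dayspinner.spanto(2033-05-26) => 481
-- dayspinner.lastday() => 2032-01-31
-- arbor.recite(/wistak) => slolowed
-- arbor.recite(/tadind) => ToolError: not found
-- arbor.recite(/tamp) => flujab
-- arbor.strike(/tamp) => ok
-- arbor.carryto(/wistak, /po) => ok


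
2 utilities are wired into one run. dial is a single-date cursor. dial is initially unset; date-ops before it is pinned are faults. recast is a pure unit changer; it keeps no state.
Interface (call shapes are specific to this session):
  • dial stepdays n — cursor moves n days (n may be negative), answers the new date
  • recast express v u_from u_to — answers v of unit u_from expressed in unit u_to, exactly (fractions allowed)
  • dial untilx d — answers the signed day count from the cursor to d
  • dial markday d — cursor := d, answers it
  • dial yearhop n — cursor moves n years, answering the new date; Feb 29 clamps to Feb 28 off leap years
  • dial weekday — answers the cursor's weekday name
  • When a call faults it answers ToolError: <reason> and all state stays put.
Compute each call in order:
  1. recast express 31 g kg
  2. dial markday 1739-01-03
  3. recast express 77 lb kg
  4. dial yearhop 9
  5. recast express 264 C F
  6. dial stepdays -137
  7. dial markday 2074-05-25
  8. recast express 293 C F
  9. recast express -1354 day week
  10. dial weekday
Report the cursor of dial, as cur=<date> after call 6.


! 1. recast express(31, g, kg) : 31/1000
! 2. dial markday(1739-01-03) : 1739-01-03
! 3. recast express(77, lb, kg) : 3492661249/100000000
! 4. dial yearhop(9) : 1748-01-03
! 5. recast express(264, C, F) : 2536/5
! 6. dial stepdays(-137) : 1747-08-19
! 7. dial markday(2074-05-25) : 2074-05-25
! 8. recast express(293, C, F) : 2797/5
! 9. recast express(-1354, day, week) : -1354/7
! 10. dial weekday() : Friday

Answer: cur=1747-08-19


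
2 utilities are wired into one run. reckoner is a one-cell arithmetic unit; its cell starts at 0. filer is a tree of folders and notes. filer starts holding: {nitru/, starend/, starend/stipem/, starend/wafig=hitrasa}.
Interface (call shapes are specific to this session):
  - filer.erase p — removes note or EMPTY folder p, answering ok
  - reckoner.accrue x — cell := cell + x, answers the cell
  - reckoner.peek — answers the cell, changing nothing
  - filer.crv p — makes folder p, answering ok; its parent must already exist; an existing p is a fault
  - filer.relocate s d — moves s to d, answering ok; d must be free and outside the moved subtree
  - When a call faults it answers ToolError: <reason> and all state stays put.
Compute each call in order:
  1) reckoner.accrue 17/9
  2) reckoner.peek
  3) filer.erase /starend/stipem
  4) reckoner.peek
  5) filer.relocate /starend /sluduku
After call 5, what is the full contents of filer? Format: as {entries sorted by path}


-> reckoner.accrue(17/9)
<- 17/9
-> reckoner.peek()
<- 17/9
-> filer.erase(/starend/stipem)
<- ok
-> reckoner.peek()
<- 17/9
-> filer.relocate(/starend, /sluduku)
<- ok

Answer: {nitru/, sluduku/, sluduku/wafig=hitrasa}


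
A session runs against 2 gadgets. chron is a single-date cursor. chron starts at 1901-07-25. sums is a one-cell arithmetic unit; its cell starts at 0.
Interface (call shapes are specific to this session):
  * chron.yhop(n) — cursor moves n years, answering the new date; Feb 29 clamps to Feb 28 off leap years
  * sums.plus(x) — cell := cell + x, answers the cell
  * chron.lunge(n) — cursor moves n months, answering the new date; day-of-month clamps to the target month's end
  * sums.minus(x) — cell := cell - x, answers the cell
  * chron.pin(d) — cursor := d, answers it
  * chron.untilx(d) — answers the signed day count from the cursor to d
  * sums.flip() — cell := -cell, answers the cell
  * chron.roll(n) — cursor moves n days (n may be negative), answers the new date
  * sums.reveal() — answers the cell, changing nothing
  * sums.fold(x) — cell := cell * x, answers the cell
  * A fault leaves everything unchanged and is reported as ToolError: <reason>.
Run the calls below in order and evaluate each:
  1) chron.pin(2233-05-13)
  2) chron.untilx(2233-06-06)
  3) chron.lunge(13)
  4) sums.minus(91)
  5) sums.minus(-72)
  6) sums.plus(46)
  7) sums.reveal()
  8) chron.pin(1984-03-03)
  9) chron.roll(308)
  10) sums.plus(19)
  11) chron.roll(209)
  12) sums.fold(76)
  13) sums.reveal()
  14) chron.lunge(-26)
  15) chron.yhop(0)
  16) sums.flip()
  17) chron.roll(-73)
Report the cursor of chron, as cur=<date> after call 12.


Do: pin[d=2233-05-13]
See: 2233-05-13
Do: untilx[d=2233-06-06]
See: 24
Do: lunge[n=13]
See: 2234-06-13
Do: minus[x=91]
See: -91
Do: minus[x=-72]
See: -19
Do: plus[x=46]
See: 27
Do: reveal[]
See: 27
Do: pin[d=1984-03-03]
See: 1984-03-03
Do: roll[n=308]
See: 1985-01-05
Do: plus[x=19]
See: 46
Do: roll[n=209]
See: 1985-08-02
Do: fold[x=76]
See: 3496
Do: reveal[]
See: 3496
Do: lunge[n=-26]
See: 1983-06-02
Do: yhop[n=0]
See: 1983-06-02
Do: flip[]
See: -3496
Do: roll[n=-73]
See: 1983-03-21

Answer: cur=1985-08-02


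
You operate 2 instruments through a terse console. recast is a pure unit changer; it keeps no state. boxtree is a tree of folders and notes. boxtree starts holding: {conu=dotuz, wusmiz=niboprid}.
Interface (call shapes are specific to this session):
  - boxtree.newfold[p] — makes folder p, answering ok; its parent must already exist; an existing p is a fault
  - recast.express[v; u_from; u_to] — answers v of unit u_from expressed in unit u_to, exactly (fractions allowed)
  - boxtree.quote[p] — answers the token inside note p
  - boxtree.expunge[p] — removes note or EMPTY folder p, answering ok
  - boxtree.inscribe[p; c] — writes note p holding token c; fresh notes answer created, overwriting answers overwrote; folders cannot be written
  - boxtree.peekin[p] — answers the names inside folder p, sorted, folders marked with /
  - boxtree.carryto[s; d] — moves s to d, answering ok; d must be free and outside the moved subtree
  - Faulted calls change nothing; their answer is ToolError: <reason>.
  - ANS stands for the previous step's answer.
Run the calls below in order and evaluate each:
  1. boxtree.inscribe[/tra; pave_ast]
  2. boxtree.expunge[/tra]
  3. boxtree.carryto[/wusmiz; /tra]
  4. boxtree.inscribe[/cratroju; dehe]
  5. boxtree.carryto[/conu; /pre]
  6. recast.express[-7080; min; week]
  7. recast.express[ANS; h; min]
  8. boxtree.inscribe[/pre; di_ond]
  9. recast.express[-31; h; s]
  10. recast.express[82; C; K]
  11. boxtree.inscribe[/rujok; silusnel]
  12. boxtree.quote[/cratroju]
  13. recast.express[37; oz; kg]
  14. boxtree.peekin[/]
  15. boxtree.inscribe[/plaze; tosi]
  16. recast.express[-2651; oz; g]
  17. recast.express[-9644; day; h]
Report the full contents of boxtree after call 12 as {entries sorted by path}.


Answer: {cratroju=dehe, pre=di_ond, rujok=silusnel, tra=niboprid}

Derivation:
-> boxtree.inscribe(p: /tra, c: pave_ast)
<- created
-> boxtree.expunge(p: /tra)
<- ok
-> boxtree.carryto(s: /wusmiz, d: /tra)
<- ok
-> boxtree.inscribe(p: /cratroju, c: dehe)
<- created
-> boxtree.carryto(s: /conu, d: /pre)
<- ok
-> recast.express(v: -7080, u_from: min, u_to: week)
<- -59/84
-> recast.express(v: ANS, u_from: h, u_to: min)
<- -295/7
-> boxtree.inscribe(p: /pre, c: di_ond)
<- overwrote
-> recast.express(v: -31, u_from: h, u_to: s)
<- -111600
-> recast.express(v: 82, u_from: C, u_to: K)
<- 7103/20
-> boxtree.inscribe(p: /rujok, c: silusnel)
<- created
-> boxtree.quote(p: /cratroju)
<- dehe
-> recast.express(v: 37, u_from: oz, u_to: kg)
<- 1678291769/1600000000
-> boxtree.peekin(p: /)
<- [cratroju, pre, rujok, tra]
-> boxtree.inscribe(p: /plaze, c: tosi)
<- created
-> recast.express(v: -2651, u_from: oz, u_to: g)
<- -120247337287/1600000
-> recast.express(v: -9644, u_from: day, u_to: h)
<- -231456


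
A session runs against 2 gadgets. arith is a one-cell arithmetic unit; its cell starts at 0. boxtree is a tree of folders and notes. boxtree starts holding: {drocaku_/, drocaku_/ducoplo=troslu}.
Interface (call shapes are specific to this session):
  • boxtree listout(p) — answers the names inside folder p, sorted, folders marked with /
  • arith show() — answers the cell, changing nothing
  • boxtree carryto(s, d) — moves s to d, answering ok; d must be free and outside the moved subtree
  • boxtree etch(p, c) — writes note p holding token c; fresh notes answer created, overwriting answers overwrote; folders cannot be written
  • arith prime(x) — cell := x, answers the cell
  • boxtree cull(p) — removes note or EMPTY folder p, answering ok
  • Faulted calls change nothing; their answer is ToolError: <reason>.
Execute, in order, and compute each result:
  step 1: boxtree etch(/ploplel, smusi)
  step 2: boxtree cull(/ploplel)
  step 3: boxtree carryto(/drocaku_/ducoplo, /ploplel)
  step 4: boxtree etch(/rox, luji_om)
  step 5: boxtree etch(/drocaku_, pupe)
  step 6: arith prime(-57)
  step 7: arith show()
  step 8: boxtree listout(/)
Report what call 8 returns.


Do: boxtree etch[p='/ploplel'; c='smusi']
See: created
Do: boxtree cull[p='/ploplel']
See: ok
Do: boxtree carryto[s='/drocaku_/ducoplo'; d='/ploplel']
See: ok
Do: boxtree etch[p='/rox'; c='luji_om']
See: created
Do: boxtree etch[p='/drocaku_'; c='pupe']
See: ToolError: is a directory
Do: arith prime[x='-57']
See: -57
Do: arith show[]
See: -57
Do: boxtree listout[p='/']
See: [drocaku_/, ploplel, rox]

Answer: [drocaku_/, ploplel, rox]


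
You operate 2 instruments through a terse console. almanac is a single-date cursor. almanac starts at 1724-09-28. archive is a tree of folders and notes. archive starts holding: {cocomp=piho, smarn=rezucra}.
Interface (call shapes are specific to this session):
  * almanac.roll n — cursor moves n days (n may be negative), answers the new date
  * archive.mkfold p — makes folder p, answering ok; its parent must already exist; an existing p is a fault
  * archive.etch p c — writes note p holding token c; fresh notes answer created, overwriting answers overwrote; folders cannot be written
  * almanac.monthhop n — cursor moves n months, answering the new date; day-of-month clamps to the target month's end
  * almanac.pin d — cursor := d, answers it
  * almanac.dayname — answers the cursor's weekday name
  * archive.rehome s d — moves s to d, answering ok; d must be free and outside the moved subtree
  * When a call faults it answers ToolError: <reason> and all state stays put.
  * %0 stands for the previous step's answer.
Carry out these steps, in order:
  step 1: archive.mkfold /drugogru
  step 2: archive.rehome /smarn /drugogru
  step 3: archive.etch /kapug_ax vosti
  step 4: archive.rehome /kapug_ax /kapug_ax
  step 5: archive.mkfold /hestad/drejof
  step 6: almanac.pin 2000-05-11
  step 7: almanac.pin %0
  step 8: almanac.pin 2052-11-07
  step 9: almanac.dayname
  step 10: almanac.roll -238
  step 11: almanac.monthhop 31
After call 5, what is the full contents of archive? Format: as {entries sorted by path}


Answer: {cocomp=piho, drugogru/, kapug_ax=vosti, smarn=rezucra}

Derivation:
~$ archive.mkfold p: /drugogru
[out] ok
~$ archive.rehome s: /smarn d: /drugogru
[out] ToolError: exists
~$ archive.etch p: /kapug_ax c: vosti
[out] created
~$ archive.rehome s: /kapug_ax d: /kapug_ax
[out] ToolError: exists
~$ archive.mkfold p: /hestad/drejof
[out] ToolError: no parent
~$ almanac.pin d: 2000-05-11
[out] 2000-05-11
~$ almanac.pin d: %0
[out] 2000-05-11
~$ almanac.pin d: 2052-11-07
[out] 2052-11-07
~$ almanac.dayname
[out] Thursday
~$ almanac.roll n: -238
[out] 2052-03-14
~$ almanac.monthhop n: 31
[out] 2054-10-14


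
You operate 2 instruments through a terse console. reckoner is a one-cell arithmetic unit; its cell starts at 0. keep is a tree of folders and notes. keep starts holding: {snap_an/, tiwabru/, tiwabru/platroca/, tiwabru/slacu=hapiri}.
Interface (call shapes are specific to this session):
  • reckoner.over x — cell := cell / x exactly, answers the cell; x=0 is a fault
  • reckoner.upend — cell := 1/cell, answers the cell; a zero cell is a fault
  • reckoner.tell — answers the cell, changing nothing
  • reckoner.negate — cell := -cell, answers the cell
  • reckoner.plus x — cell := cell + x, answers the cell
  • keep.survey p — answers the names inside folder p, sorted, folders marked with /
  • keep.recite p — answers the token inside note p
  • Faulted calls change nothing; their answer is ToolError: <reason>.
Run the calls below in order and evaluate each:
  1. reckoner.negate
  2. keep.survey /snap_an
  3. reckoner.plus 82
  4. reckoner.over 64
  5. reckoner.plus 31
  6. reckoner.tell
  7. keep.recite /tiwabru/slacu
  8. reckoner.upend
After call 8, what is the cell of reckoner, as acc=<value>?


;; 1. negate() : 0
;; 2. survey(p='/snap_an') : []
;; 3. plus(x='82') : 82
;; 4. over(x='64') : 41/32
;; 5. plus(x='31') : 1033/32
;; 6. tell() : 1033/32
;; 7. recite(p='/tiwabru/slacu') : hapiri
;; 8. upend() : 32/1033

Answer: acc=32/1033


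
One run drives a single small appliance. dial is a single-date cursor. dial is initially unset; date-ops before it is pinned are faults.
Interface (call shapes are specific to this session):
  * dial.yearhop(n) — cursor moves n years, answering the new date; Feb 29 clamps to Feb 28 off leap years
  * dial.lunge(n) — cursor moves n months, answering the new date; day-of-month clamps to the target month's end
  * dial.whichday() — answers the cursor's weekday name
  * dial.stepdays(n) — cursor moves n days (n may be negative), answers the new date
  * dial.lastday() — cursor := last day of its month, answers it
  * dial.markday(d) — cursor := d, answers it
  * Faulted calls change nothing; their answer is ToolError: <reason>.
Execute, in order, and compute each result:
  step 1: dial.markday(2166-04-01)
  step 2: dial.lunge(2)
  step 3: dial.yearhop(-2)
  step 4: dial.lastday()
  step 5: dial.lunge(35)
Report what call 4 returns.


Answer: 2164-06-30

Derivation:
Step: dial.markday[d→2166-04-01]
Result: 2166-04-01
Step: dial.lunge[n→2]
Result: 2166-06-01
Step: dial.yearhop[n→-2]
Result: 2164-06-01
Step: dial.lastday[]
Result: 2164-06-30
Step: dial.lunge[n→35]
Result: 2167-05-30


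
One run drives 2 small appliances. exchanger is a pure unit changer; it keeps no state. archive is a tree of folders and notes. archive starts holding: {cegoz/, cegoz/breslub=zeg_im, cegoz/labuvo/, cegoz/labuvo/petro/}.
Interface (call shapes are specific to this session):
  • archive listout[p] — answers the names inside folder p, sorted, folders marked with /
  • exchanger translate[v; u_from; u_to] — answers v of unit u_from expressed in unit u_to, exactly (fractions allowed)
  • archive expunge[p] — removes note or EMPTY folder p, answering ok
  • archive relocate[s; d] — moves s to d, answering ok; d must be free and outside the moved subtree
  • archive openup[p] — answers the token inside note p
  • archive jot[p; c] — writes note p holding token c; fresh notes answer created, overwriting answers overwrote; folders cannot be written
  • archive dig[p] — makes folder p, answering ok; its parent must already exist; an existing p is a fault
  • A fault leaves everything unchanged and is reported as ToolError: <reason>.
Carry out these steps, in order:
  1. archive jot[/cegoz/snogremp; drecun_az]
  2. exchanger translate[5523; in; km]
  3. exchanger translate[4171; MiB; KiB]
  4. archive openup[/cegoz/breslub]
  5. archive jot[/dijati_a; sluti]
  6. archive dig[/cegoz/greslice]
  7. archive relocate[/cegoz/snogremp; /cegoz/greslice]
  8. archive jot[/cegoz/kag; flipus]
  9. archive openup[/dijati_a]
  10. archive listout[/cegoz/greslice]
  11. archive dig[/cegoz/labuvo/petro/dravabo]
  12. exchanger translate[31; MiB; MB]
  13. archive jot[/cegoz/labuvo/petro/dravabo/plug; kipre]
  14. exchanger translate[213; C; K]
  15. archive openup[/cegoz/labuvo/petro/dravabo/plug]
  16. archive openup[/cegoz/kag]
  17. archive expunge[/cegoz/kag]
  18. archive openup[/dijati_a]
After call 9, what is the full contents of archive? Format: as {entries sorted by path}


-- archive jot(p=/cegoz/snogremp, c=drecun_az) -> created
-- exchanger translate(v=5523, u_from=in, u_to=km) -> 701421/5000000
-- exchanger translate(v=4171, u_from=MiB, u_to=KiB) -> 4271104
-- archive openup(p=/cegoz/breslub) -> zeg_im
-- archive jot(p=/dijati_a, c=sluti) -> created
-- archive dig(p=/cegoz/greslice) -> ok
-- archive relocate(s=/cegoz/snogremp, d=/cegoz/greslice) -> ToolError: exists
-- archive jot(p=/cegoz/kag, c=flipus) -> created
-- archive openup(p=/dijati_a) -> sluti
-- archive listout(p=/cegoz/greslice) -> []
-- archive dig(p=/cegoz/labuvo/petro/dravabo) -> ok
-- exchanger translate(v=31, u_from=MiB, u_to=MB) -> 507904/15625
-- archive jot(p=/cegoz/labuvo/petro/dravabo/plug, c=kipre) -> created
-- exchanger translate(v=213, u_from=C, u_to=K) -> 9723/20
-- archive openup(p=/cegoz/labuvo/petro/dravabo/plug) -> kipre
-- archive openup(p=/cegoz/kag) -> flipus
-- archive expunge(p=/cegoz/kag) -> ok
-- archive openup(p=/dijati_a) -> sluti

Answer: {cegoz/, cegoz/breslub=zeg_im, cegoz/greslice/, cegoz/kag=flipus, cegoz/labuvo/, cegoz/labuvo/petro/, cegoz/snogremp=drecun_az, dijati_a=sluti}


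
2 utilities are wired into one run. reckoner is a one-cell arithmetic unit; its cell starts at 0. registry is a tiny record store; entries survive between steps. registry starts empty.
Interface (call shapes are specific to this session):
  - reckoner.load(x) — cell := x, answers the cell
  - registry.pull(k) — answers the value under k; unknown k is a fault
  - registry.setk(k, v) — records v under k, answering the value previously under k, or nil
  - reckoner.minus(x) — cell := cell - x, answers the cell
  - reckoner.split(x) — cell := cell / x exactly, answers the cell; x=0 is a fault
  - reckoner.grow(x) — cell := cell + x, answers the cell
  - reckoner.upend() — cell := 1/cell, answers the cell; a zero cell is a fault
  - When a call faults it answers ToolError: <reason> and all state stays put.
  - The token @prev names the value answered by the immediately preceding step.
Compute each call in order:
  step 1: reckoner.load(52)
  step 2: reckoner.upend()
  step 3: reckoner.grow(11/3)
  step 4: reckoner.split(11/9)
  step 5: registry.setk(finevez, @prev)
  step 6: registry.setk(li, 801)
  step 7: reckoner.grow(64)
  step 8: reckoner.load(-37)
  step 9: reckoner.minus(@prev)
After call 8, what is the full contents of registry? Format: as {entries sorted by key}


Answer: {finevez=1725/572, li=801}

Derivation:
→ load(x: 52)
← 52
→ upend()
← 1/52
→ grow(x: 11/3)
← 575/156
→ split(x: 11/9)
← 1725/572
→ setk(k: finevez, v: @prev)
← nil
→ setk(k: li, v: 801)
← nil
→ grow(x: 64)
← 38333/572
→ load(x: -37)
← -37
→ minus(x: @prev)
← 0


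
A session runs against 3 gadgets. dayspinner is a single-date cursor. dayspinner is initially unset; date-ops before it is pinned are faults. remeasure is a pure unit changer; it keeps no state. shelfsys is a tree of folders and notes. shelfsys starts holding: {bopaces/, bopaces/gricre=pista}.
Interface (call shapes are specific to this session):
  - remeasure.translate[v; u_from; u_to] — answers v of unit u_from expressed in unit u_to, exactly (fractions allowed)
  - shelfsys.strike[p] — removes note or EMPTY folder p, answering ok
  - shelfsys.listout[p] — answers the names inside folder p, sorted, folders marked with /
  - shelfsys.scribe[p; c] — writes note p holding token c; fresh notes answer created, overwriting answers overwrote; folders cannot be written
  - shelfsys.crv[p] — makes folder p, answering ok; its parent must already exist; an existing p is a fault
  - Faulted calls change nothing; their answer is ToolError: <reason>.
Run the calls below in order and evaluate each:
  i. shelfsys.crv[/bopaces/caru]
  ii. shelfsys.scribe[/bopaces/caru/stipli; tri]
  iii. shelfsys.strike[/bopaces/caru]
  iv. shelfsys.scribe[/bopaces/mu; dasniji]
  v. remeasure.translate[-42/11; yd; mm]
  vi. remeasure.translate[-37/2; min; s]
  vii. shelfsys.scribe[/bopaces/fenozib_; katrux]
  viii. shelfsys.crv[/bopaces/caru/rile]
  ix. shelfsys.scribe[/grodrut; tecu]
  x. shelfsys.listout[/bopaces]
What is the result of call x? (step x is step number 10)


Answer: [caru/, fenozib_, gricre, mu]

Derivation:
Step: shelfsys.crv[p: /bopaces/caru]
Result: ok
Step: shelfsys.scribe[p: /bopaces/caru/stipli; c: tri]
Result: created
Step: shelfsys.strike[p: /bopaces/caru]
Result: ToolError: not empty
Step: shelfsys.scribe[p: /bopaces/mu; c: dasniji]
Result: created
Step: remeasure.translate[v: -42/11; u_from: yd; u_to: mm]
Result: -192024/55
Step: remeasure.translate[v: -37/2; u_from: min; u_to: s]
Result: -1110
Step: shelfsys.scribe[p: /bopaces/fenozib_; c: katrux]
Result: created
Step: shelfsys.crv[p: /bopaces/caru/rile]
Result: ok
Step: shelfsys.scribe[p: /grodrut; c: tecu]
Result: created
Step: shelfsys.listout[p: /bopaces]
Result: [caru/, fenozib_, gricre, mu]
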